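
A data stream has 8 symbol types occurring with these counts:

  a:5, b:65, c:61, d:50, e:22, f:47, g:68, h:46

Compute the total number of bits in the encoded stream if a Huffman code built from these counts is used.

Build the Huffman tree bottom-up:
combine a(5), e(22) → 27
combine 27, h(46) → 73
combine f(47), d(50) → 97
combine c(61), b(65) → 126
combine g(68), 73 → 141
combine 97, 126 → 223
combine 141, 223 → 364
The encoded length is the sum of every internal node's weight: 27 + 73 + 97 + 126 + 141 + 223 + 364 = 1051 bits.

1051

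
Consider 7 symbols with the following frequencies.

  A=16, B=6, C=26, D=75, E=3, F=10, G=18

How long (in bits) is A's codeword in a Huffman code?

Huffman merges, smallest pair first:
combine E(3), B(6) → 9
combine 9, F(10) → 19
combine A(16), G(18) → 34
combine 19, C(26) → 45
combine 34, 45 → 79
combine D(75), 79 → 154
The subtree containing A is merged 3 times, so code length = 3.

3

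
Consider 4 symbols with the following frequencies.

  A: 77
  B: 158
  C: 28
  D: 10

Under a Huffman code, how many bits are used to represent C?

Build the tree from the bottom:
merge D(10) and C(28): 38
merge 38 and A(77): 115
merge 115 and B(158): 273
C sits 3 levels below the root, so its codeword is 3 bits.

3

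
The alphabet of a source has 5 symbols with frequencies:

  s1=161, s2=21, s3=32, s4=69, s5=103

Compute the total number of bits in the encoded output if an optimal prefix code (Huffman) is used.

Merge the two smallest weights repeatedly:
combine s2(21), s3(32) → 53
combine 53, s4(69) → 122
combine s5(103), 122 → 225
combine s1(161), 225 → 386
Each symbol's bit-cost is frequency × depth; summing gives 786 bits (equivalently 53 + 122 + 225 + 386).

786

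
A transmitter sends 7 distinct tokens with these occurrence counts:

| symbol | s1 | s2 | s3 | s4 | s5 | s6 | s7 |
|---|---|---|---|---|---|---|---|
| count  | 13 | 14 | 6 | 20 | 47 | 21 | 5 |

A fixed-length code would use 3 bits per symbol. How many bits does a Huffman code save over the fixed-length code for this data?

59

Fixed-length: 3 bits × 126 symbols = 378 bits.
Huffman merges:
merge s7(5) and s3(6): 11
merge 11 and s1(13): 24
merge s2(14) and s4(20): 34
merge s6(21) and 24: 45
merge 34 and 45: 79
merge s5(47) and 79: 126
Huffman total = 11 + 24 + 34 + 45 + 79 + 126 = 319 bits.
Saving = 378 − 319 = 59 bits.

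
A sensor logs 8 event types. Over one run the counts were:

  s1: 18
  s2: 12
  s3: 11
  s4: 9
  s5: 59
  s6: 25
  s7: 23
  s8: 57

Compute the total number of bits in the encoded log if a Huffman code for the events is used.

Greedily combine the two least-frequent nodes:
s4(9) + s3(11) → 20
s2(12) + s1(18) → 30
20 + s7(23) → 43
s6(25) + 30 → 55
43 + 55 → 98
s8(57) + s5(59) → 116
98 + 116 → 214
Total encoded bits = sum of merged weights = 20 + 30 + 43 + 55 + 98 + 116 + 214 = 576.

576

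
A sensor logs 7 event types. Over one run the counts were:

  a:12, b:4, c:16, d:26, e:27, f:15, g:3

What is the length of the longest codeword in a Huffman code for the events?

4

Merge the two lowest-weight nodes at each step:
combine g(3), b(4) → 7
combine 7, a(12) → 19
combine f(15), c(16) → 31
combine 19, d(26) → 45
combine e(27), 31 → 58
combine 45, 58 → 103
The first pair merged (g, b) ends up deepest, at depth 4.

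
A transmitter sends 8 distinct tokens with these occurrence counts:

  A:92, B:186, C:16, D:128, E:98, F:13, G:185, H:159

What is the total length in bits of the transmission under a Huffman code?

2410

Merge the two smallest weights repeatedly:
F(13) + C(16) → 29
29 + A(92) → 121
E(98) + 121 → 219
D(128) + H(159) → 287
G(185) + B(186) → 371
219 + 287 → 506
371 + 506 → 877
Each symbol's bit-cost is frequency × depth; summing gives 2410 bits (equivalently 29 + 121 + 219 + 287 + 371 + 506 + 877).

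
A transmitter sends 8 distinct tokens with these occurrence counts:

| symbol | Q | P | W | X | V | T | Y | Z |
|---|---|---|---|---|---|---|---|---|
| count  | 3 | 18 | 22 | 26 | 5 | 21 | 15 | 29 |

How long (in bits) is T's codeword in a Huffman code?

3

Repeatedly merge the two smallest:
merge Q(3) and V(5): 8
merge 8 and Y(15): 23
merge P(18) and T(21): 39
merge W(22) and 23: 45
merge X(26) and Z(29): 55
merge 39 and 45: 84
merge 55 and 84: 139
T's leaf is at depth 3, giving a 3-bit codeword.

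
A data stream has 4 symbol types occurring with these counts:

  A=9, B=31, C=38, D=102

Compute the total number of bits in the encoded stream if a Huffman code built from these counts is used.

Greedily combine the two least-frequent nodes:
merge A(9) and B(31): 40
merge C(38) and 40: 78
merge 78 and D(102): 180
The encoded length is the sum of every internal node's weight: 40 + 78 + 180 = 298 bits.

298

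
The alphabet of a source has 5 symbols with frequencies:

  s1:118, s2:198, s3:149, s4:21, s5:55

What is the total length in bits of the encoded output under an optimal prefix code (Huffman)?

Greedily combine the two least-frequent nodes:
combine s4(21), s5(55) → 76
combine 76, s1(118) → 194
combine s3(149), 194 → 343
combine s2(198), 343 → 541
Total encoded bits = sum of merged weights = 76 + 194 + 343 + 541 = 1154.

1154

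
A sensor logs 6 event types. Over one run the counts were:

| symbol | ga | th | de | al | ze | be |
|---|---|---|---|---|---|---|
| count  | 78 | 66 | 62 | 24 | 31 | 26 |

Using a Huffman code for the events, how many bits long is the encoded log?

705

Merge the two smallest weights repeatedly:
merge al(24) and be(26): 50
merge ze(31) and 50: 81
merge de(62) and th(66): 128
merge ga(78) and 81: 159
merge 128 and 159: 287
Total encoded bits = sum of merged weights = 50 + 81 + 128 + 159 + 287 = 705.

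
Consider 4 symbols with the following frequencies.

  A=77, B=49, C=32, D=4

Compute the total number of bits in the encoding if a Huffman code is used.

Greedily combine the two least-frequent nodes:
D(4) + C(32) → 36
36 + B(49) → 85
A(77) + 85 → 162
Total encoded bits = sum of merged weights = 36 + 85 + 162 = 283.

283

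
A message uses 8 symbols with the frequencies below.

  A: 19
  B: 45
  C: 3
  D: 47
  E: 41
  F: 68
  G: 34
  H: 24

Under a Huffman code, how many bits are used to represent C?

5

Build the tree from the bottom:
C(3) + A(19) → 22
22 + H(24) → 46
G(34) + E(41) → 75
B(45) + 46 → 91
D(47) + F(68) → 115
75 + 91 → 166
115 + 166 → 281
The subtree containing C is merged 5 times, so code length = 5.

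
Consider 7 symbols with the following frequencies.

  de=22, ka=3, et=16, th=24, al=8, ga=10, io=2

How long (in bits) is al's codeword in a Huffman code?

4

Repeatedly merge the two smallest:
combine io(2), ka(3) → 5
combine 5, al(8) → 13
combine ga(10), 13 → 23
combine et(16), de(22) → 38
combine 23, th(24) → 47
combine 38, 47 → 85
The subtree containing al is merged 4 times, so code length = 4.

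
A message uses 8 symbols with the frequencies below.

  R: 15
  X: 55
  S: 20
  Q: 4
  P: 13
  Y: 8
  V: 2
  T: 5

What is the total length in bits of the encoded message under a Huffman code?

292

Greedily combine the two least-frequent nodes:
merge V(2) and Q(4): 6
merge T(5) and 6: 11
merge Y(8) and 11: 19
merge P(13) and R(15): 28
merge 19 and S(20): 39
merge 28 and 39: 67
merge X(55) and 67: 122
The encoded length is the sum of every internal node's weight: 6 + 11 + 19 + 28 + 39 + 67 + 122 = 292 bits.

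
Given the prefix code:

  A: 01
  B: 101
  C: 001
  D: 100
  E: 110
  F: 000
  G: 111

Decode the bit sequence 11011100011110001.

EGFGDA

Read left to right; each codeword is recognised as soon as it completes (prefix code):
  110→E | 111→G | 000→F | 111→G | 100→D | 01→A
Decoded message: EGFGDA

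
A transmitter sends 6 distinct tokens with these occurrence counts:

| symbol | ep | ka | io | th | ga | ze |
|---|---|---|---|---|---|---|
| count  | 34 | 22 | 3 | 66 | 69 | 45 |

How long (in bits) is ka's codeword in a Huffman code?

4

Repeatedly merge the two smallest:
merge io(3) and ka(22): 25
merge 25 and ep(34): 59
merge ze(45) and 59: 104
merge th(66) and ga(69): 135
merge 104 and 135: 239
ka sits 4 levels below the root, so its codeword is 4 bits.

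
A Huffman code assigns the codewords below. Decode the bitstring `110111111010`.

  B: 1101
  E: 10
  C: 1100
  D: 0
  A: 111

BABD

Read left to right; each codeword is recognised as soon as it completes (prefix code):
  1101→B | 111→A | 1101→B | 0→D
Decoded message: BABD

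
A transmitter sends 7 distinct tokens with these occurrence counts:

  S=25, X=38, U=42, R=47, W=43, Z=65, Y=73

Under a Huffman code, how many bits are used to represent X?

4

Huffman merges, smallest pair first:
combine S(25), X(38) → 63
combine U(42), W(43) → 85
combine R(47), 63 → 110
combine Z(65), Y(73) → 138
combine 85, 110 → 195
combine 138, 195 → 333
X's leaf is at depth 4, giving a 4-bit codeword.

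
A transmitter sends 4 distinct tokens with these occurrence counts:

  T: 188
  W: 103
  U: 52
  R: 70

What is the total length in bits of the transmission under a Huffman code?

760

Merge the two smallest weights repeatedly:
combine U(52), R(70) → 122
combine W(103), 122 → 225
combine T(188), 225 → 413
Total encoded bits = sum of merged weights = 122 + 225 + 413 = 760.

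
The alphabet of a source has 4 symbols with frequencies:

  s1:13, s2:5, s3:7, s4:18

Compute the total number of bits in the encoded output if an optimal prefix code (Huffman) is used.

80

Merge the two smallest weights repeatedly:
merge s2(5) and s3(7): 12
merge 12 and s1(13): 25
merge s4(18) and 25: 43
Total encoded bits = sum of merged weights = 12 + 25 + 43 = 80.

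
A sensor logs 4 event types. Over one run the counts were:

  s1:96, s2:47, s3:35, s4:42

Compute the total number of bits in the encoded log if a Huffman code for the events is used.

Greedily combine the two least-frequent nodes:
s3(35) + s4(42) → 77
s2(47) + 77 → 124
s1(96) + 124 → 220
Each symbol's bit-cost is frequency × depth; summing gives 421 bits (equivalently 77 + 124 + 220).

421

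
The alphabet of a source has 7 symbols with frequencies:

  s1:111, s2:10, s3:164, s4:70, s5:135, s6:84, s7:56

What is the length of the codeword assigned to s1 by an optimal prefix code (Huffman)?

3

Huffman merges, smallest pair first:
merge s2(10) and s7(56): 66
merge 66 and s4(70): 136
merge s6(84) and s1(111): 195
merge s5(135) and 136: 271
merge s3(164) and 195: 359
merge 271 and 359: 630
s1's leaf is at depth 3, giving a 3-bit codeword.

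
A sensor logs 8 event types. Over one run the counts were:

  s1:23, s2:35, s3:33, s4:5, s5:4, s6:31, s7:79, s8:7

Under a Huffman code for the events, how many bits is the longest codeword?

6

Merge the two lowest-weight nodes at each step:
combine s5(4), s4(5) → 9
combine s8(7), 9 → 16
combine 16, s1(23) → 39
combine s6(31), s3(33) → 64
combine s2(35), 39 → 74
combine 64, 74 → 138
combine s7(79), 138 → 217
The first pair merged (s5, s4) ends up deepest, at depth 6.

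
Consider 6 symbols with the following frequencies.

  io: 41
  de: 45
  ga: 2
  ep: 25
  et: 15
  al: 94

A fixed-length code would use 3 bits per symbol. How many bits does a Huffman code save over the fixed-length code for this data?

174

Fixed-length: 3 bits × 222 symbols = 666 bits.
Huffman merges:
ga(2) + et(15) → 17
17 + ep(25) → 42
io(41) + 42 → 83
de(45) + 83 → 128
al(94) + 128 → 222
Huffman total = 17 + 42 + 83 + 128 + 222 = 492 bits.
Saving = 666 − 492 = 174 bits.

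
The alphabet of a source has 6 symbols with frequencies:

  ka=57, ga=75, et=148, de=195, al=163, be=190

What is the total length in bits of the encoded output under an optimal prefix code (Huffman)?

Merge the two smallest weights repeatedly:
combine ka(57), ga(75) → 132
combine 132, et(148) → 280
combine al(163), be(190) → 353
combine de(195), 280 → 475
combine 353, 475 → 828
Total encoded bits = sum of merged weights = 132 + 280 + 353 + 475 + 828 = 2068.

2068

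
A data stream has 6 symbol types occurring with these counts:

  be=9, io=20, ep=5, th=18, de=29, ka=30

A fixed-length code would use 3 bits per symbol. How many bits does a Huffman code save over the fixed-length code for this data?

65

Fixed-length: 3 bits × 111 symbols = 333 bits.
Huffman merges:
ep(5) + be(9) → 14
14 + th(18) → 32
io(20) + de(29) → 49
ka(30) + 32 → 62
49 + 62 → 111
Huffman total = 14 + 32 + 49 + 62 + 111 = 268 bits.
Saving = 333 − 268 = 65 bits.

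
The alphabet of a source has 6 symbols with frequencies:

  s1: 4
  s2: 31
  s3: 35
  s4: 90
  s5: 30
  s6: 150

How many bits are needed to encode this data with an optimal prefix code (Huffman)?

729

Merge the two smallest weights repeatedly:
combine s1(4), s5(30) → 34
combine s2(31), 34 → 65
combine s3(35), 65 → 100
combine s4(90), 100 → 190
combine s6(150), 190 → 340
Total encoded bits = sum of merged weights = 34 + 65 + 100 + 190 + 340 = 729.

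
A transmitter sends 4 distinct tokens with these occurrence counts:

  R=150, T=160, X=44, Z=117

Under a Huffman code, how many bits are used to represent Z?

Repeatedly merge the two smallest:
X(44) + Z(117) → 161
R(150) + T(160) → 310
161 + 310 → 471
Z's leaf is at depth 2, giving a 2-bit codeword.

2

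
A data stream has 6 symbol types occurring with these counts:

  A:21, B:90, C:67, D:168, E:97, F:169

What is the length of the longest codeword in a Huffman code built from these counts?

4

Merge the two lowest-weight nodes at each step:
merge A(21) and C(67): 88
merge 88 and B(90): 178
merge E(97) and D(168): 265
merge F(169) and 178: 347
merge 265 and 347: 612
The rarest symbols sit at the bottom; the longest codeword is 4 bits.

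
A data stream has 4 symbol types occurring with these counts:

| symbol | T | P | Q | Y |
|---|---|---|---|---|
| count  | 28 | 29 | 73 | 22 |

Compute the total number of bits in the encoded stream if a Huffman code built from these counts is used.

Merge the two smallest weights repeatedly:
Y(22) + T(28) → 50
P(29) + 50 → 79
Q(73) + 79 → 152
Total encoded bits = sum of merged weights = 50 + 79 + 152 = 281.

281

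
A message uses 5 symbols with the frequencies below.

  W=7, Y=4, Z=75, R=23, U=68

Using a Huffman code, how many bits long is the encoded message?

324

Greedily combine the two least-frequent nodes:
merge Y(4) and W(7): 11
merge 11 and R(23): 34
merge 34 and U(68): 102
merge Z(75) and 102: 177
Each symbol's bit-cost is frequency × depth; summing gives 324 bits (equivalently 11 + 34 + 102 + 177).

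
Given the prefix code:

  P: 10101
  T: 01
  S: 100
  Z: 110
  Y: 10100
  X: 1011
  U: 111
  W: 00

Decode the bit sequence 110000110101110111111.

Read left to right; each codeword is recognised as soon as it completes (prefix code):
  110→Z | 00→W | 01→T | 10101→P | 110→Z | 111→U | 111→U
Decoded message: ZWTPZUU

ZWTPZUU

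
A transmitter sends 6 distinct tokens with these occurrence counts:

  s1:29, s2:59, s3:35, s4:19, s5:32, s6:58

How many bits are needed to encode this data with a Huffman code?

Greedily combine the two least-frequent nodes:
s4(19) + s1(29) → 48
s5(32) + s3(35) → 67
48 + s6(58) → 106
s2(59) + 67 → 126
106 + 126 → 232
Each symbol's bit-cost is frequency × depth; summing gives 579 bits (equivalently 48 + 67 + 106 + 126 + 232).

579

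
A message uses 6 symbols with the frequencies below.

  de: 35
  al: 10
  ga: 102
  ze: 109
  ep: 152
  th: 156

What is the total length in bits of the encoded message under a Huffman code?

Greedily combine the two least-frequent nodes:
merge al(10) and de(35): 45
merge 45 and ga(102): 147
merge ze(109) and 147: 256
merge ep(152) and th(156): 308
merge 256 and 308: 564
Each symbol's bit-cost is frequency × depth; summing gives 1320 bits (equivalently 45 + 147 + 256 + 308 + 564).

1320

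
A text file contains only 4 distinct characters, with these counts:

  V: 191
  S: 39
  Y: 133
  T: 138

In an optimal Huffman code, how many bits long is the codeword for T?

2

Huffman merges, smallest pair first:
S(39) + Y(133) → 172
T(138) + 172 → 310
V(191) + 310 → 501
The subtree containing T is merged 2 times, so code length = 2.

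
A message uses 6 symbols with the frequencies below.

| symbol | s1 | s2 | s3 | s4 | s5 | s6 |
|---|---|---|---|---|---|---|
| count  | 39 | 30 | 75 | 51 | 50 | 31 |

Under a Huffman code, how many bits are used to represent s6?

3

Repeatedly merge the two smallest:
s2(30) + s6(31) → 61
s1(39) + s5(50) → 89
s4(51) + 61 → 112
s3(75) + 89 → 164
112 + 164 → 276
s6 sits 3 levels below the root, so its codeword is 3 bits.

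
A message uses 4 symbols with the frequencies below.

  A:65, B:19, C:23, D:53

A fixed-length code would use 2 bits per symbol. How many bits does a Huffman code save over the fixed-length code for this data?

Fixed-length: 2 bits × 160 symbols = 320 bits.
Huffman merges:
combine B(19), C(23) → 42
combine 42, D(53) → 95
combine A(65), 95 → 160
Huffman total = 42 + 95 + 160 = 297 bits.
Saving = 320 − 297 = 23 bits.

23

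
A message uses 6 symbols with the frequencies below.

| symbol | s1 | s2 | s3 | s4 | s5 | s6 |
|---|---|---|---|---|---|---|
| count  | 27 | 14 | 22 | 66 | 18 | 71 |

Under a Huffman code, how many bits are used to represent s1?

Repeatedly merge the two smallest:
merge s2(14) and s5(18): 32
merge s3(22) and s1(27): 49
merge 32 and 49: 81
merge s4(66) and s6(71): 137
merge 81 and 137: 218
The subtree containing s1 is merged 3 times, so code length = 3.

3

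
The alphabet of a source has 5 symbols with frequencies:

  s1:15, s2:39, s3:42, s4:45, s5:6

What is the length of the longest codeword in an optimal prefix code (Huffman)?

Merge the two lowest-weight nodes at each step:
s5(6) + s1(15) → 21
21 + s2(39) → 60
s3(42) + s4(45) → 87
60 + 87 → 147
The first pair merged (s5, s1) ends up deepest, at depth 3.

3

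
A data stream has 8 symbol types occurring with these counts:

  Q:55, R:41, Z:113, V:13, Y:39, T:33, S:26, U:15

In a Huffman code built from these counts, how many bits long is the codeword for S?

4

Build the tree from the bottom:
combine V(13), U(15) → 28
combine S(26), 28 → 54
combine T(33), Y(39) → 72
combine R(41), 54 → 95
combine Q(55), 72 → 127
combine 95, Z(113) → 208
combine 127, 208 → 335
The subtree containing S is merged 4 times, so code length = 4.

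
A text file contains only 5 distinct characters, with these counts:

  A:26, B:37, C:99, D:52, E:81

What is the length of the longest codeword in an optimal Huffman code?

Merge the two lowest-weight nodes at each step:
combine A(26), B(37) → 63
combine D(52), 63 → 115
combine E(81), C(99) → 180
combine 115, 180 → 295
Maximum depth reached is 3.

3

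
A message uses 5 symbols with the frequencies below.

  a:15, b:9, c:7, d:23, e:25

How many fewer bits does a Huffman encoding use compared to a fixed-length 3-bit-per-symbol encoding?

63

Fixed-length: 3 bits × 79 symbols = 237 bits.
Huffman merges:
c(7) + b(9) → 16
a(15) + 16 → 31
d(23) + e(25) → 48
31 + 48 → 79
Huffman total = 16 + 31 + 48 + 79 = 174 bits.
Saving = 237 − 174 = 63 bits.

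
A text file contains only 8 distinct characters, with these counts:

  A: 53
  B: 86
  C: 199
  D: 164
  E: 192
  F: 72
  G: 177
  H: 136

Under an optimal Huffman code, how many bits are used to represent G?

3

Build the tree from the bottom:
merge A(53) and F(72): 125
merge B(86) and 125: 211
merge H(136) and D(164): 300
merge G(177) and E(192): 369
merge C(199) and 211: 410
merge 300 and 369: 669
merge 410 and 669: 1079
G's leaf is at depth 3, giving a 3-bit codeword.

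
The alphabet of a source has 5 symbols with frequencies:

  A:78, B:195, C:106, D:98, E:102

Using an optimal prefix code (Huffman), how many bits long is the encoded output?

1334

Build the Huffman tree bottom-up:
combine A(78), D(98) → 176
combine E(102), C(106) → 208
combine 176, B(195) → 371
combine 208, 371 → 579
The encoded length is the sum of every internal node's weight: 176 + 208 + 371 + 579 = 1334 bits.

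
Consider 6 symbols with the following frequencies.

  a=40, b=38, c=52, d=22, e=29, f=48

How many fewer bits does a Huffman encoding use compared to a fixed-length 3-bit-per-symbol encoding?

100

Fixed-length: 3 bits × 229 symbols = 687 bits.
Huffman merges:
combine d(22), e(29) → 51
combine b(38), a(40) → 78
combine f(48), 51 → 99
combine c(52), 78 → 130
combine 99, 130 → 229
Huffman total = 51 + 78 + 99 + 130 + 229 = 587 bits.
Saving = 687 − 587 = 100 bits.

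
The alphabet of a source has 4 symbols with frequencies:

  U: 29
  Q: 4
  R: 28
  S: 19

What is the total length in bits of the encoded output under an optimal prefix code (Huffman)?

Greedily combine the two least-frequent nodes:
merge Q(4) and S(19): 23
merge 23 and R(28): 51
merge U(29) and 51: 80
Total encoded bits = sum of merged weights = 23 + 51 + 80 = 154.

154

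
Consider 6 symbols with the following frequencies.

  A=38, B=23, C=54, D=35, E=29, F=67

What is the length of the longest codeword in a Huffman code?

3

Merge the two lowest-weight nodes at each step:
B(23) + E(29) → 52
D(35) + A(38) → 73
52 + C(54) → 106
F(67) + 73 → 140
106 + 140 → 246
Maximum depth reached is 3.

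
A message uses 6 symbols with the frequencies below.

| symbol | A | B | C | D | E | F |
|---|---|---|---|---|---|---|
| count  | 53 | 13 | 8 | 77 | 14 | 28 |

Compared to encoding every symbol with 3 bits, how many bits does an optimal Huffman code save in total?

Fixed-length: 3 bits × 193 symbols = 579 bits.
Huffman merges:
C(8) + B(13) → 21
E(14) + 21 → 35
F(28) + 35 → 63
A(53) + 63 → 116
D(77) + 116 → 193
Huffman total = 21 + 35 + 63 + 116 + 193 = 428 bits.
Saving = 579 − 428 = 151 bits.

151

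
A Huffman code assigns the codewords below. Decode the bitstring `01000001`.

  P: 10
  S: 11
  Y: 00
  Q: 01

Read left to right; each codeword is recognised as soon as it completes (prefix code):
  01→Q | 00→Y | 00→Y | 01→Q
Decoded message: QYYQ

QYYQ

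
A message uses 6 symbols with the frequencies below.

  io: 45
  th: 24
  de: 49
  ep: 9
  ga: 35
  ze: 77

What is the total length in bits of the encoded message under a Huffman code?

Build the Huffman tree bottom-up:
ep(9) + th(24) → 33
33 + ga(35) → 68
io(45) + de(49) → 94
68 + ze(77) → 145
94 + 145 → 239
The encoded length is the sum of every internal node's weight: 33 + 68 + 94 + 145 + 239 = 579 bits.

579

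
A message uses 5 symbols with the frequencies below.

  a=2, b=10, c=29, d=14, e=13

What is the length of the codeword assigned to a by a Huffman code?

Build the tree from the bottom:
combine a(2), b(10) → 12
combine 12, e(13) → 25
combine d(14), 25 → 39
combine c(29), 39 → 68
The subtree containing a is merged 4 times, so code length = 4.

4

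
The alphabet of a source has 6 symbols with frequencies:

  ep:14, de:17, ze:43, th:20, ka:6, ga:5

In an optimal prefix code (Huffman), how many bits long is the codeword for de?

Huffman merges, smallest pair first:
ga(5) + ka(6) → 11
11 + ep(14) → 25
de(17) + th(20) → 37
25 + 37 → 62
ze(43) + 62 → 105
de sits 3 levels below the root, so its codeword is 3 bits.

3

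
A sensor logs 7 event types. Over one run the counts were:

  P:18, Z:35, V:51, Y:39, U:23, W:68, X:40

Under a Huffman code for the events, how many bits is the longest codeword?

4

Merge the two lowest-weight nodes at each step:
merge P(18) and U(23): 41
merge Z(35) and Y(39): 74
merge X(40) and 41: 81
merge V(51) and W(68): 119
merge 74 and 81: 155
merge 119 and 155: 274
The first pair merged (P, U) ends up deepest, at depth 4.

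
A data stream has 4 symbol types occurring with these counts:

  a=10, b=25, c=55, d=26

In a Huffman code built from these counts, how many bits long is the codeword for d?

Huffman merges, smallest pair first:
a(10) + b(25) → 35
d(26) + 35 → 61
c(55) + 61 → 116
d sits 2 levels below the root, so its codeword is 2 bits.

2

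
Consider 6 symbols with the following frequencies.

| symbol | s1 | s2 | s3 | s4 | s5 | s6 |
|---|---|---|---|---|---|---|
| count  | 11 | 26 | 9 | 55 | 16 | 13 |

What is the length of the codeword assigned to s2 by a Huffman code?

Build the tree from the bottom:
s3(9) + s1(11) → 20
s6(13) + s5(16) → 29
20 + s2(26) → 46
29 + 46 → 75
s4(55) + 75 → 130
s2 sits 3 levels below the root, so its codeword is 3 bits.

3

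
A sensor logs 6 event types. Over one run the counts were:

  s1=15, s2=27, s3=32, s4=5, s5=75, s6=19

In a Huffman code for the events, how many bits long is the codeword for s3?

3

Huffman merges, smallest pair first:
merge s4(5) and s1(15): 20
merge s6(19) and 20: 39
merge s2(27) and s3(32): 59
merge 39 and 59: 98
merge s5(75) and 98: 173
The subtree containing s3 is merged 3 times, so code length = 3.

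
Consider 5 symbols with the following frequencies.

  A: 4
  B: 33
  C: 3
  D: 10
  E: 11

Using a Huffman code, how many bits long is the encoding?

Build the Huffman tree bottom-up:
merge C(3) and A(4): 7
merge 7 and D(10): 17
merge E(11) and 17: 28
merge 28 and B(33): 61
The encoded length is the sum of every internal node's weight: 7 + 17 + 28 + 61 = 113 bits.

113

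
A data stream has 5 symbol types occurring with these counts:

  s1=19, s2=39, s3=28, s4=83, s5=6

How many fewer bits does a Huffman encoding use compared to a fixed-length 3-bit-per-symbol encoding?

180

Fixed-length: 3 bits × 175 symbols = 525 bits.
Huffman merges:
s5(6) + s1(19) → 25
25 + s3(28) → 53
s2(39) + 53 → 92
s4(83) + 92 → 175
Huffman total = 25 + 53 + 92 + 175 = 345 bits.
Saving = 525 − 345 = 180 bits.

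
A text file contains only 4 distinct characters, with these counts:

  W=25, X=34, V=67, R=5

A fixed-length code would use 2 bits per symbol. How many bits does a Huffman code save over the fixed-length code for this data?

37

Fixed-length: 2 bits × 131 symbols = 262 bits.
Huffman merges:
combine R(5), W(25) → 30
combine 30, X(34) → 64
combine 64, V(67) → 131
Huffman total = 30 + 64 + 131 = 225 bits.
Saving = 262 − 225 = 37 bits.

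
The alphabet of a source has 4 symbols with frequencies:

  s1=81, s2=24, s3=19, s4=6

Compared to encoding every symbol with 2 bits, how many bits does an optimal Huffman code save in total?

Fixed-length: 2 bits × 130 symbols = 260 bits.
Huffman merges:
combine s4(6), s3(19) → 25
combine s2(24), 25 → 49
combine 49, s1(81) → 130
Huffman total = 25 + 49 + 130 = 204 bits.
Saving = 260 − 204 = 56 bits.

56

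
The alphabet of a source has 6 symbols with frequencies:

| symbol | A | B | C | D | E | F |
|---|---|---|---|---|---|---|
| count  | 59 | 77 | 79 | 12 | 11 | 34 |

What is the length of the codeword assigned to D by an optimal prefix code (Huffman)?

4

Repeatedly merge the two smallest:
merge E(11) and D(12): 23
merge 23 and F(34): 57
merge 57 and A(59): 116
merge B(77) and C(79): 156
merge 116 and 156: 272
D's leaf is at depth 4, giving a 4-bit codeword.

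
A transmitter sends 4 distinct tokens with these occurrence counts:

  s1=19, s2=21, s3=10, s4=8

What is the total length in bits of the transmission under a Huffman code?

113

Build the Huffman tree bottom-up:
s4(8) + s3(10) → 18
18 + s1(19) → 37
s2(21) + 37 → 58
The encoded length is the sum of every internal node's weight: 18 + 37 + 58 = 113 bits.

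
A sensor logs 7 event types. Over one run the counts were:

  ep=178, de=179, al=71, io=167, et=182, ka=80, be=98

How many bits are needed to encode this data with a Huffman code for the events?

Build the Huffman tree bottom-up:
merge al(71) and ka(80): 151
merge be(98) and 151: 249
merge io(167) and ep(178): 345
merge de(179) and et(182): 361
merge 249 and 345: 594
merge 361 and 594: 955
The encoded length is the sum of every internal node's weight: 151 + 249 + 345 + 361 + 594 + 955 = 2655 bits.

2655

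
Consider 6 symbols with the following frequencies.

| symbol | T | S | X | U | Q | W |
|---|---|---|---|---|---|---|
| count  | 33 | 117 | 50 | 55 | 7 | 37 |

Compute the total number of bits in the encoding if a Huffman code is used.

703

Greedily combine the two least-frequent nodes:
combine Q(7), T(33) → 40
combine W(37), 40 → 77
combine X(50), U(55) → 105
combine 77, 105 → 182
combine S(117), 182 → 299
The encoded length is the sum of every internal node's weight: 40 + 77 + 105 + 182 + 299 = 703 bits.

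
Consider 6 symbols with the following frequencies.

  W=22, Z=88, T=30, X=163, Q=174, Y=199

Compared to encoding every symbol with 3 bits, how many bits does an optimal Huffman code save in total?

484

Fixed-length: 3 bits × 676 symbols = 2028 bits.
Huffman merges:
combine W(22), T(30) → 52
combine 52, Z(88) → 140
combine 140, X(163) → 303
combine Q(174), Y(199) → 373
combine 303, 373 → 676
Huffman total = 52 + 140 + 303 + 373 + 676 = 1544 bits.
Saving = 2028 − 1544 = 484 bits.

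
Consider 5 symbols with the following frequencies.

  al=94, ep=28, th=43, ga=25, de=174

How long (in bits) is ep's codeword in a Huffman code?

Repeatedly merge the two smallest:
ga(25) + ep(28) → 53
th(43) + 53 → 96
al(94) + 96 → 190
de(174) + 190 → 364
The subtree containing ep is merged 4 times, so code length = 4.

4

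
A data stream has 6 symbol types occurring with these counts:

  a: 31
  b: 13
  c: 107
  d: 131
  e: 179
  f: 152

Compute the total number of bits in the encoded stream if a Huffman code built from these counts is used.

1421

Merge the two smallest weights repeatedly:
merge b(13) and a(31): 44
merge 44 and c(107): 151
merge d(131) and 151: 282
merge f(152) and e(179): 331
merge 282 and 331: 613
Each symbol's bit-cost is frequency × depth; summing gives 1421 bits (equivalently 44 + 151 + 282 + 331 + 613).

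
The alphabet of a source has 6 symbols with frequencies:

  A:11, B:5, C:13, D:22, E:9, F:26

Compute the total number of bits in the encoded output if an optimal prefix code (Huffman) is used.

Merge the two smallest weights repeatedly:
B(5) + E(9) → 14
A(11) + C(13) → 24
14 + D(22) → 36
24 + F(26) → 50
36 + 50 → 86
The encoded length is the sum of every internal node's weight: 14 + 24 + 36 + 50 + 86 = 210 bits.

210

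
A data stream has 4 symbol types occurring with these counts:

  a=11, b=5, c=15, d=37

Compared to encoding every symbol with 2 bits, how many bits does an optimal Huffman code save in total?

Fixed-length: 2 bits × 68 symbols = 136 bits.
Huffman merges:
merge b(5) and a(11): 16
merge c(15) and 16: 31
merge 31 and d(37): 68
Huffman total = 16 + 31 + 68 = 115 bits.
Saving = 136 − 115 = 21 bits.

21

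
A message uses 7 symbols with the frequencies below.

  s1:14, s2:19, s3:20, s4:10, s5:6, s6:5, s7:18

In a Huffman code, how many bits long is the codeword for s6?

4

Repeatedly merge the two smallest:
combine s6(5), s5(6) → 11
combine s4(10), 11 → 21
combine s1(14), s7(18) → 32
combine s2(19), s3(20) → 39
combine 21, 32 → 53
combine 39, 53 → 92
The subtree containing s6 is merged 4 times, so code length = 4.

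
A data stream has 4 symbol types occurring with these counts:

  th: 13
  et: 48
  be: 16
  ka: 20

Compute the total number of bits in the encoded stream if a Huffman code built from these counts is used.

175

Build the Huffman tree bottom-up:
th(13) + be(16) → 29
ka(20) + 29 → 49
et(48) + 49 → 97
Each symbol's bit-cost is frequency × depth; summing gives 175 bits (equivalently 29 + 49 + 97).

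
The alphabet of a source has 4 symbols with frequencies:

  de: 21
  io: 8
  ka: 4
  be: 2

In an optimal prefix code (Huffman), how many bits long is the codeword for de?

Repeatedly merge the two smallest:
be(2) + ka(4) → 6
6 + io(8) → 14
14 + de(21) → 35
de is a child of the root — depth 1, so its codeword is a single bit.

1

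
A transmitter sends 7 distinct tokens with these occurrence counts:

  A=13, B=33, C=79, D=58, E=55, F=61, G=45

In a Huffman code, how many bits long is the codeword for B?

Repeatedly merge the two smallest:
combine A(13), B(33) → 46
combine G(45), 46 → 91
combine E(55), D(58) → 113
combine F(61), C(79) → 140
combine 91, 113 → 204
combine 140, 204 → 344
B sits 4 levels below the root, so its codeword is 4 bits.

4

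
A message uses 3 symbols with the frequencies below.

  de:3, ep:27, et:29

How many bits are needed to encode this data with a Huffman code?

Greedily combine the two least-frequent nodes:
combine de(3), ep(27) → 30
combine et(29), 30 → 59
Total encoded bits = sum of merged weights = 30 + 59 = 89.

89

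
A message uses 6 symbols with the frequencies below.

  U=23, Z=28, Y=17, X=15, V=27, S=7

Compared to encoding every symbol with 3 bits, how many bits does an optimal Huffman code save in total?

Fixed-length: 3 bits × 117 symbols = 351 bits.
Huffman merges:
merge S(7) and X(15): 22
merge Y(17) and 22: 39
merge U(23) and V(27): 50
merge Z(28) and 39: 67
merge 50 and 67: 117
Huffman total = 22 + 39 + 50 + 67 + 117 = 295 bits.
Saving = 351 − 295 = 56 bits.

56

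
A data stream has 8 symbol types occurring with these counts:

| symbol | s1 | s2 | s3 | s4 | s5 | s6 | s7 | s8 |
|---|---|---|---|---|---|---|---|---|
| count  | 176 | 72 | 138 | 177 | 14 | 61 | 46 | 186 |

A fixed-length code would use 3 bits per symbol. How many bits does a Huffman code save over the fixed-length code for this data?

Fixed-length: 3 bits × 870 symbols = 2610 bits.
Huffman merges:
s5(14) + s7(46) → 60
60 + s6(61) → 121
s2(72) + 121 → 193
s3(138) + s1(176) → 314
s4(177) + s8(186) → 363
193 + 314 → 507
363 + 507 → 870
Huffman total = 60 + 121 + 193 + 314 + 363 + 507 + 870 = 2428 bits.
Saving = 2610 − 2428 = 182 bits.

182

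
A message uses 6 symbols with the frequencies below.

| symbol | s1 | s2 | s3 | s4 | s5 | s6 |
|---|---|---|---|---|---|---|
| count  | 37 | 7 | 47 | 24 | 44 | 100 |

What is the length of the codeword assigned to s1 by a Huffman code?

3

Repeatedly merge the two smallest:
merge s2(7) and s4(24): 31
merge 31 and s1(37): 68
merge s5(44) and s3(47): 91
merge 68 and 91: 159
merge s6(100) and 159: 259
The subtree containing s1 is merged 3 times, so code length = 3.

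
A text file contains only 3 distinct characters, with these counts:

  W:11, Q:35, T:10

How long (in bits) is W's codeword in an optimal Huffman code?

Huffman merges, smallest pair first:
merge T(10) and W(11): 21
merge 21 and Q(35): 56
W's leaf is at depth 2, giving a 2-bit codeword.

2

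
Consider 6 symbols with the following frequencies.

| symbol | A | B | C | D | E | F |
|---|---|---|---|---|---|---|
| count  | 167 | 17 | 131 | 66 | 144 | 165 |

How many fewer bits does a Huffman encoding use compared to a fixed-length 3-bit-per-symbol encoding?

Fixed-length: 3 bits × 690 symbols = 2070 bits.
Huffman merges:
combine B(17), D(66) → 83
combine 83, C(131) → 214
combine E(144), F(165) → 309
combine A(167), 214 → 381
combine 309, 381 → 690
Huffman total = 83 + 214 + 309 + 381 + 690 = 1677 bits.
Saving = 2070 − 1677 = 393 bits.

393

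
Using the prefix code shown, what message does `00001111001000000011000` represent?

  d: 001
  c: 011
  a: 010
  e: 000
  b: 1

ecbbdeece

Read left to right; each codeword is recognised as soon as it completes (prefix code):
  000→e | 011→c | 1→b | 1→b | 001→d | 000→e | 000→e | 011→c | 000→e
Decoded message: ecbbdeece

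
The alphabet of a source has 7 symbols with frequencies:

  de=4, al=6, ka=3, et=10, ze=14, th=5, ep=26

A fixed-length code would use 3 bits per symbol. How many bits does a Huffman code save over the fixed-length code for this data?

Fixed-length: 3 bits × 68 symbols = 204 bits.
Huffman merges:
merge ka(3) and de(4): 7
merge th(5) and al(6): 11
merge 7 and et(10): 17
merge 11 and ze(14): 25
merge 17 and 25: 42
merge ep(26) and 42: 68
Huffman total = 7 + 11 + 17 + 25 + 42 + 68 = 170 bits.
Saving = 204 − 170 = 34 bits.

34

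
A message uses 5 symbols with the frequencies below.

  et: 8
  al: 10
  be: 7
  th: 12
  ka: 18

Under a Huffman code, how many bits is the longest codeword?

3

Merge the two lowest-weight nodes at each step:
merge be(7) and et(8): 15
merge al(10) and th(12): 22
merge 15 and ka(18): 33
merge 22 and 33: 55
The rarest symbols sit at the bottom; the longest codeword is 3 bits.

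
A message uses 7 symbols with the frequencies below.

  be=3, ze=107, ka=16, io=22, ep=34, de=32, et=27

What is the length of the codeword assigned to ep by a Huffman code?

Repeatedly merge the two smallest:
merge be(3) and ka(16): 19
merge 19 and io(22): 41
merge et(27) and de(32): 59
merge ep(34) and 41: 75
merge 59 and 75: 134
merge ze(107) and 134: 241
ep's leaf is at depth 3, giving a 3-bit codeword.

3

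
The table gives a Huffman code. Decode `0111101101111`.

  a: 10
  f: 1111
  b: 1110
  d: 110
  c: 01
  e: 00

Read left to right; each codeword is recognised as soon as it completes (prefix code):
  01→c | 1110→b | 110→d | 1111→f
Decoded message: cbdf

cbdf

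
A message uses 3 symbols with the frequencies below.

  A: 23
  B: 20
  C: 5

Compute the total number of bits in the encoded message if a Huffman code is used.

73

Merge the two smallest weights repeatedly:
combine C(5), B(20) → 25
combine A(23), 25 → 48
Total encoded bits = sum of merged weights = 25 + 48 = 73.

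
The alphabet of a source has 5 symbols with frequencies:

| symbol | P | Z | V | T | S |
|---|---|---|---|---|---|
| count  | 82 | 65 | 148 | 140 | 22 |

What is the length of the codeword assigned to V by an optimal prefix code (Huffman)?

2

Repeatedly merge the two smallest:
merge S(22) and Z(65): 87
merge P(82) and 87: 169
merge T(140) and V(148): 288
merge 169 and 288: 457
The subtree containing V is merged 2 times, so code length = 2.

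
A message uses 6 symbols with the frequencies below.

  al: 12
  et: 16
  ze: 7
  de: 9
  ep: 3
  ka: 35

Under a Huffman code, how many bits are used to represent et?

3

Build the tree from the bottom:
merge ep(3) and ze(7): 10
merge de(9) and 10: 19
merge al(12) and et(16): 28
merge 19 and 28: 47
merge ka(35) and 47: 82
et sits 3 levels below the root, so its codeword is 3 bits.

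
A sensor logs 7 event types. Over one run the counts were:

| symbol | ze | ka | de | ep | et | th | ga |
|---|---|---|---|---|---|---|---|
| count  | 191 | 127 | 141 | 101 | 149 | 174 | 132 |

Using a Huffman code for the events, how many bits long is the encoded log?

2854

Greedily combine the two least-frequent nodes:
combine ep(101), ka(127) → 228
combine ga(132), de(141) → 273
combine et(149), th(174) → 323
combine ze(191), 228 → 419
combine 273, 323 → 596
combine 419, 596 → 1015
Each symbol's bit-cost is frequency × depth; summing gives 2854 bits (equivalently 228 + 273 + 323 + 419 + 596 + 1015).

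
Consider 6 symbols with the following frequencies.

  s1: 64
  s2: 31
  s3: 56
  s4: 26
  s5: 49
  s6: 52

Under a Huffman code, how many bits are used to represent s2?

3

Huffman merges, smallest pair first:
s4(26) + s2(31) → 57
s5(49) + s6(52) → 101
s3(56) + 57 → 113
s1(64) + 101 → 165
113 + 165 → 278
s2 sits 3 levels below the root, so its codeword is 3 bits.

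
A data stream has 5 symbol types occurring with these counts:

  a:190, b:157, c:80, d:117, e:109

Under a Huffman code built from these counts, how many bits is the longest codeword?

3

Merge the two lowest-weight nodes at each step:
merge c(80) and e(109): 189
merge d(117) and b(157): 274
merge 189 and a(190): 379
merge 274 and 379: 653
Maximum depth reached is 3.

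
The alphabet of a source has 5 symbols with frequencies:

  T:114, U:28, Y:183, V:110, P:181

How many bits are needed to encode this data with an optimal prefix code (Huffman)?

1370

Build the Huffman tree bottom-up:
merge U(28) and V(110): 138
merge T(114) and 138: 252
merge P(181) and Y(183): 364
merge 252 and 364: 616
Each symbol's bit-cost is frequency × depth; summing gives 1370 bits (equivalently 138 + 252 + 364 + 616).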